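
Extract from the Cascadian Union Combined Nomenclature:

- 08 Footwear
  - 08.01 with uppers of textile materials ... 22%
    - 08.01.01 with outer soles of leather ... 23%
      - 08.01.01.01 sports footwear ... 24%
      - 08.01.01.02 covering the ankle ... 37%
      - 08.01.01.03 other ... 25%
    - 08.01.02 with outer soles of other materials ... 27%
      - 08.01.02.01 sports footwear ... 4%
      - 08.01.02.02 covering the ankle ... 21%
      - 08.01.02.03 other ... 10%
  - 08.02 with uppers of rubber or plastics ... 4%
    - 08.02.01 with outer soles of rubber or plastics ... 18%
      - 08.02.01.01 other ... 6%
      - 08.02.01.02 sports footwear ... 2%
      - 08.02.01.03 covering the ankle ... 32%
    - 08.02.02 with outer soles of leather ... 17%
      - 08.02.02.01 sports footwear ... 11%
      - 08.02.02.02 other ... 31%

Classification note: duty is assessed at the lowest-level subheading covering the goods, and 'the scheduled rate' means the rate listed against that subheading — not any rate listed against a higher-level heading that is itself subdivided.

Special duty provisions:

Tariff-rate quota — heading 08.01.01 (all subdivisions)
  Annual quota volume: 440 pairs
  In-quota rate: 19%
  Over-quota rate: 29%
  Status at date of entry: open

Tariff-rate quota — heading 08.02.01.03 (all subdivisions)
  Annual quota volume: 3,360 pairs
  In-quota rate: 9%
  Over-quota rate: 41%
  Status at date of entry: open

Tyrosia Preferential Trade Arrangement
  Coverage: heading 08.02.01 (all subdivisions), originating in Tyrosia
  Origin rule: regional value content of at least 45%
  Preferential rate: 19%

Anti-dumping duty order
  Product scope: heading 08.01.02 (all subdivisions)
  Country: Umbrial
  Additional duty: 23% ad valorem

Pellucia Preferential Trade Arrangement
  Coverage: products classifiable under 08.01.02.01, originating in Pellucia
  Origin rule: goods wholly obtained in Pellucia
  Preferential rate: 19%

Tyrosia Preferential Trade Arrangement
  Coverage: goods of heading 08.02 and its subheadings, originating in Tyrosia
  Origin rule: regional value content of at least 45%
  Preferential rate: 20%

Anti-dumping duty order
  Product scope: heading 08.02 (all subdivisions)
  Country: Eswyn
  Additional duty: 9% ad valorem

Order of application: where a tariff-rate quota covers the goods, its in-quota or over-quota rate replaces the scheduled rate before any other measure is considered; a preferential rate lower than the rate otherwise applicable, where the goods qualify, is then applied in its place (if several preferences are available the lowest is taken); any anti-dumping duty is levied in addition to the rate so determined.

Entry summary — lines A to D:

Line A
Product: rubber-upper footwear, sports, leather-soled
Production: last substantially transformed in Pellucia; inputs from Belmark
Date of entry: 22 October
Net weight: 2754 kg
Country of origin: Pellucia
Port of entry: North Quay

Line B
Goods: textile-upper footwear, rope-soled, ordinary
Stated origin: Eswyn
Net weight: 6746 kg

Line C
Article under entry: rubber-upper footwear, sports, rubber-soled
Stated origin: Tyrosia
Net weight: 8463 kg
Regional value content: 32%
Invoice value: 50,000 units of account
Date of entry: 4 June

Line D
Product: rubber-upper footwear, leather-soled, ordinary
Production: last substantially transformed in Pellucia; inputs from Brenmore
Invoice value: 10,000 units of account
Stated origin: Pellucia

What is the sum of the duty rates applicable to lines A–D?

Line A: rubber-upper → 08.02; leather-soled → 08.02.02; sports → 08.02.02.01. Scheduled 11%. Pellucia agreement on 08.01.02.01: 08.02.02.01 not covered. → 11%.
Line B: textile-upper → 08.01; rope-soled → 08.01.02; ordinary → 08.01.02.03. Scheduled 10%. No special measure applies. → 10%.
Line C: rubber-upper → 08.02; rubber-soled → 08.02.01; sports → 08.02.01.02. Scheduled 2%. Tyrosia agreement on 08.02.01: RVC < 45%; Tyrosia agreement on 08.02: RVC < 45%. → 2%.
Line D: rubber-upper → 08.02; leather-soled → 08.02.02; ordinary → 08.02.02.02. Scheduled 31%. Pellucia agreement on 08.01.02.01: 08.02.02.02 not covered. → 31%.
Sum: 11% + 10% + 2% + 31% = 54%.

54%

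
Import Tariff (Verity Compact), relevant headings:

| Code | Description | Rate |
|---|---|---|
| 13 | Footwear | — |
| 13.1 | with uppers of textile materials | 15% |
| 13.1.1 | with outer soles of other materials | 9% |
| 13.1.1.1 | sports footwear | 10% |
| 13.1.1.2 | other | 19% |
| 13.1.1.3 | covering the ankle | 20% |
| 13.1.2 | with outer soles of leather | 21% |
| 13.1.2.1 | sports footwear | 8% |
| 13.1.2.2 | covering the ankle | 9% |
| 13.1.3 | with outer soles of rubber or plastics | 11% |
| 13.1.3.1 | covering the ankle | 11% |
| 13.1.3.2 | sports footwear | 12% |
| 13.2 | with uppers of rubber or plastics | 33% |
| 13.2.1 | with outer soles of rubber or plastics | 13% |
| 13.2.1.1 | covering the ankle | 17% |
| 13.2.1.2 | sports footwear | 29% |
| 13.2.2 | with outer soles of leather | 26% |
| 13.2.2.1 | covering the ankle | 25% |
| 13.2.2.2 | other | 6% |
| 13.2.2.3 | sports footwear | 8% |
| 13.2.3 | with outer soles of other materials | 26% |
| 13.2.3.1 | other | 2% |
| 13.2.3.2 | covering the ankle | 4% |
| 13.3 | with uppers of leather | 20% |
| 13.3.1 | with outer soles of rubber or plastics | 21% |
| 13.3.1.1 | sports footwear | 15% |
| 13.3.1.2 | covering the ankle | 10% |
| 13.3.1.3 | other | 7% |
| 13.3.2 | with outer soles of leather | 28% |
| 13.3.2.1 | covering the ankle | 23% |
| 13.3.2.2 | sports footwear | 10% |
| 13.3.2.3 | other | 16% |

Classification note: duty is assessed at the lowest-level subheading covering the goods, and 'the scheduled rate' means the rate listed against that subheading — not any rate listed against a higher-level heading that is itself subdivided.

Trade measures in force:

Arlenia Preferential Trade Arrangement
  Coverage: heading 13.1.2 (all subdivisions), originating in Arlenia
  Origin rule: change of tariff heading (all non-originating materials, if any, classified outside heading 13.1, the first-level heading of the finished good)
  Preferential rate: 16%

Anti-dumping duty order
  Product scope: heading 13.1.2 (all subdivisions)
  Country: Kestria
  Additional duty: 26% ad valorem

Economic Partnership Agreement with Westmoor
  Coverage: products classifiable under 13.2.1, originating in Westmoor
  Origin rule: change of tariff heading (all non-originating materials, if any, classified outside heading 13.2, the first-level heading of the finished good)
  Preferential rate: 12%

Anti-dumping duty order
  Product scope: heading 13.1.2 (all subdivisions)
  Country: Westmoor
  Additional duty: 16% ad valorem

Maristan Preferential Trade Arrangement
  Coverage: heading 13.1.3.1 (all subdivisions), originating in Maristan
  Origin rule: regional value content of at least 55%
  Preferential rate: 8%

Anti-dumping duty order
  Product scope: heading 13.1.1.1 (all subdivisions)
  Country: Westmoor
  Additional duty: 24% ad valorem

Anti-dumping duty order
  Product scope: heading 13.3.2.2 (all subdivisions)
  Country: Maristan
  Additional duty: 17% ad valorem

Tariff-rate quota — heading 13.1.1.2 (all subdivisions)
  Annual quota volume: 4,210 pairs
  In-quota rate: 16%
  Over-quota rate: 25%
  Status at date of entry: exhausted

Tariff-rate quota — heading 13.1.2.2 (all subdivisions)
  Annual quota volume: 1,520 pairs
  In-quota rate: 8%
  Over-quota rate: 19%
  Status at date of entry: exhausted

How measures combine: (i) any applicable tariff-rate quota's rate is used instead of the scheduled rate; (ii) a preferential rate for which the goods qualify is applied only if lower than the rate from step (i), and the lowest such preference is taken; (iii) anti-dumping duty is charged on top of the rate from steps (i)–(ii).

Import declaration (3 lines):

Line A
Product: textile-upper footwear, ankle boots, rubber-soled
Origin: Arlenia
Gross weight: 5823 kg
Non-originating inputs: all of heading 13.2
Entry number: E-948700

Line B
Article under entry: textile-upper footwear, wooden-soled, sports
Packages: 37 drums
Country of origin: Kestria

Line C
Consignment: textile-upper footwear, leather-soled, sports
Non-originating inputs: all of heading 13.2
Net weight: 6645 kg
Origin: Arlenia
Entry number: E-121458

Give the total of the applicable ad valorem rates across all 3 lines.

Line A: textile-upper → 13.1; rubber-soled → 13.1.3; ankle boots → 13.1.3.1. Scheduled 11%. Arlenia agreement on 13.1.2: 13.1.3.1 not covered. → 11%.
Line B: textile-upper → 13.1; wooden-soled → 13.1.1; sports → 13.1.1.1. Scheduled 10%. No special measure applies. → 10%.
Line C: textile-upper → 13.1; leather-soled → 13.1.2; sports → 13.1.2.1. Scheduled 8%. Arlenia agreement on 13.1.2: CTH met → 16% available; preference 16% not lower than 8% → no reduction. → 8%.
Sum: 11% + 10% + 8% = 29%.

29%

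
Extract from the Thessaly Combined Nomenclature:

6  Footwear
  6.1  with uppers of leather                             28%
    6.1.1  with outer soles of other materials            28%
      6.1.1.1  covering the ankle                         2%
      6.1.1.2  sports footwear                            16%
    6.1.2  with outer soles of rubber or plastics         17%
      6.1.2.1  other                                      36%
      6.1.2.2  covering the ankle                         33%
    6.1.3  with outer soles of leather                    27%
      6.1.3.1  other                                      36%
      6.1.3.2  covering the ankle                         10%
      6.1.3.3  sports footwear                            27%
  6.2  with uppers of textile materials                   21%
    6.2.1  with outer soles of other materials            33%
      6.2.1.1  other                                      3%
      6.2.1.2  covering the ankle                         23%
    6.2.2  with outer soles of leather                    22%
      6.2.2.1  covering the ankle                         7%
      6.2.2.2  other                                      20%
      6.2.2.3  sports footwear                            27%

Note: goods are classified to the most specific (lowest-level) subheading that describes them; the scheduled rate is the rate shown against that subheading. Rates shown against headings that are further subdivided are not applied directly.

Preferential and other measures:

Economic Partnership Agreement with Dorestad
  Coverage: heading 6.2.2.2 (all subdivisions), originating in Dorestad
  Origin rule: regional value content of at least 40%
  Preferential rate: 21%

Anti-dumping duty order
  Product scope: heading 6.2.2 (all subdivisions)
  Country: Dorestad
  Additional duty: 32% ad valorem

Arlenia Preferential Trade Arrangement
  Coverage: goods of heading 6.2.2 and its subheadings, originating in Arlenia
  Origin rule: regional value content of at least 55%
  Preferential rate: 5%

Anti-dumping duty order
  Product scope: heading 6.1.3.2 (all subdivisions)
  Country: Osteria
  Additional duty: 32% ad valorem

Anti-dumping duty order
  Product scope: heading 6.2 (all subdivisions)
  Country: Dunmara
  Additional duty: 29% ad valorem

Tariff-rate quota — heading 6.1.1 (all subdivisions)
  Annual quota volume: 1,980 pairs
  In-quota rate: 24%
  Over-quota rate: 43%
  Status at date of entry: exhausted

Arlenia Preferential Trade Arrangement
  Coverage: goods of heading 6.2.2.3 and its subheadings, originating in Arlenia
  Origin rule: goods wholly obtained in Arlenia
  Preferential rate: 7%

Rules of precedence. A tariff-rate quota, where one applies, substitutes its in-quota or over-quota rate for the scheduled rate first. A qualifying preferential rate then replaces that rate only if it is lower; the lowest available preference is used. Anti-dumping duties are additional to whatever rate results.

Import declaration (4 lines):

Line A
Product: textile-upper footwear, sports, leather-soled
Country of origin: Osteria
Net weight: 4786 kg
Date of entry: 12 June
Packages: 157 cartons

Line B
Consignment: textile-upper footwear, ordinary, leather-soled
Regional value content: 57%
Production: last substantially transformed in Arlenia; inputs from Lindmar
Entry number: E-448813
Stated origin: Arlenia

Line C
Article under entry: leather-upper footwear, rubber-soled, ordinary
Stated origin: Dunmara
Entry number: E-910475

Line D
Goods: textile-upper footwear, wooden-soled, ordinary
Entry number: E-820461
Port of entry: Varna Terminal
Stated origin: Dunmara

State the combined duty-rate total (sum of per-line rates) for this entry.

Line A: textile-upper → 6.2; leather-soled → 6.2.2; sports → 6.2.2.3. Scheduled 27%. No special measure applies. → 27%.
Line B: textile-upper → 6.2; leather-soled → 6.2.2; ordinary → 6.2.2.2. Scheduled 20%. Arlenia agreement on 6.2.2: RVC ≥ 55% → 5% available; Arlenia agreement on 6.2.2.3: 6.2.2.2 not covered; preferential 5%. → 5%.
Line C: leather-upper → 6.1; rubber-soled → 6.1.2; ordinary → 6.1.2.1. Scheduled 36%. No special measure applies. → 36%.
Line D: textile-upper → 6.2; wooden-soled → 6.2.1; ordinary → 6.2.1.1. Scheduled 3%. anti-dumping (Dunmara, 6.2): +29%; total 3% + 29% = 32%. → 32%.
Sum: 27% + 5% + 36% + 32% = 100%.

100%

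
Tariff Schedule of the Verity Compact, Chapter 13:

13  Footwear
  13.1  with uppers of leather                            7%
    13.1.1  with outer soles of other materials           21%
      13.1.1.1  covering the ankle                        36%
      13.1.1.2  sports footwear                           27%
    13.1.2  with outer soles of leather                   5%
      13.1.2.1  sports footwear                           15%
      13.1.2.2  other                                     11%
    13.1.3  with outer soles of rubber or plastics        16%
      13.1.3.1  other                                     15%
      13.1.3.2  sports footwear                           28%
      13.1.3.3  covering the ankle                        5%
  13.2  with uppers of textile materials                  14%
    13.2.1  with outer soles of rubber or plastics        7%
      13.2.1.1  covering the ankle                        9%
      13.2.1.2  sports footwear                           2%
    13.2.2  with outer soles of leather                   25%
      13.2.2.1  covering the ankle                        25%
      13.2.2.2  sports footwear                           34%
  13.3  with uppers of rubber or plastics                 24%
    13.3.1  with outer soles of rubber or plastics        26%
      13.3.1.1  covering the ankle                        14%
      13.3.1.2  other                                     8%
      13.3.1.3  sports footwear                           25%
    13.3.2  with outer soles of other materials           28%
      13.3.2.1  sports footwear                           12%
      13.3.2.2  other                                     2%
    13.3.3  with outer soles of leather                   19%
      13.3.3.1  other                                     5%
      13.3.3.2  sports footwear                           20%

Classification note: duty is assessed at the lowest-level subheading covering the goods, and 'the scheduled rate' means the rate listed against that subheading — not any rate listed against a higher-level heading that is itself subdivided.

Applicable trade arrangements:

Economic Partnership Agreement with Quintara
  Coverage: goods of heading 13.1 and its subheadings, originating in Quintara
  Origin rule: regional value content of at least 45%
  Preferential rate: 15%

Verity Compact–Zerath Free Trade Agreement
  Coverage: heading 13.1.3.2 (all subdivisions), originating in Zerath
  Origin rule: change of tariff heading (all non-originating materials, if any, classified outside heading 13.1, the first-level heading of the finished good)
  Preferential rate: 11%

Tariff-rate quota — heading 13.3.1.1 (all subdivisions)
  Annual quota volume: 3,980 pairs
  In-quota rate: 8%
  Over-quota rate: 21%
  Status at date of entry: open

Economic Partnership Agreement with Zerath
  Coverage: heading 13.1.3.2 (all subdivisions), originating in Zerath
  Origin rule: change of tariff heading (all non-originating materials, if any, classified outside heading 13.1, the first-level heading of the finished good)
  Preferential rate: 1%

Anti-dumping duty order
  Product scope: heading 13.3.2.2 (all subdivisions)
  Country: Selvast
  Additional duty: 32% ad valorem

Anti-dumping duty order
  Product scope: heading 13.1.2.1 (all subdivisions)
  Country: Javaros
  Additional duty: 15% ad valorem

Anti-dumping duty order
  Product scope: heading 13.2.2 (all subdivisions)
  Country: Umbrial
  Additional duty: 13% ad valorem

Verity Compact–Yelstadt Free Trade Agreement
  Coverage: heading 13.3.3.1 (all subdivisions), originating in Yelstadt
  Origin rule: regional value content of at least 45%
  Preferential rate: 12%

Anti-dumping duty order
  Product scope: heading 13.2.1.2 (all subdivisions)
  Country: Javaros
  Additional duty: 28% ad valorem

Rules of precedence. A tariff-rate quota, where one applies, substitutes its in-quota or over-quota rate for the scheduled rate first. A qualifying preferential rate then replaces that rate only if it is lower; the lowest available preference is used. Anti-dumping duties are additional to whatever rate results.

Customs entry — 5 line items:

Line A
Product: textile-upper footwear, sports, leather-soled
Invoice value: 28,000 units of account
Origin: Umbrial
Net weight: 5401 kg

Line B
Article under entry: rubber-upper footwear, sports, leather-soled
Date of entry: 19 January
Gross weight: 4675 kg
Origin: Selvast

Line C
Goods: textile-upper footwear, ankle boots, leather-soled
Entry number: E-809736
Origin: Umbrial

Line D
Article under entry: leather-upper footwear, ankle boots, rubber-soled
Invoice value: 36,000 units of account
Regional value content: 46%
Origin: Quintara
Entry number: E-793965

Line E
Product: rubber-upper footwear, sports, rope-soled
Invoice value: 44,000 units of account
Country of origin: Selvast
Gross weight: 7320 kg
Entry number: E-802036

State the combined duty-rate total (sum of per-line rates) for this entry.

Line A: textile-upper → 13.2; leather-soled → 13.2.2; sports → 13.2.2.2. Scheduled 34%. anti-dumping (Umbrial, 13.2.2): +13%; total 34% + 13% = 47%. → 47%.
Line B: rubber-upper → 13.3; leather-soled → 13.3.3; sports → 13.3.3.2. Scheduled 20%. No special measure applies. → 20%.
Line C: textile-upper → 13.2; leather-soled → 13.2.2; ankle boots → 13.2.2.1. Scheduled 25%. anti-dumping (Umbrial, 13.2.2): +13%; total 25% + 13% = 38%. → 38%.
Line D: leather-upper → 13.1; rubber-soled → 13.1.3; ankle boots → 13.1.3.3. Scheduled 5%. Quintara agreement on 13.1: RVC ≥ 45% → 15% available; preference 15% not lower than 5% → no reduction. → 5%.
Line E: rubber-upper → 13.3; rope-soled → 13.3.2; sports → 13.3.2.1. Scheduled 12%. No special measure applies. → 12%.
Sum: 47% + 20% + 38% + 5% + 12% = 122%.

122%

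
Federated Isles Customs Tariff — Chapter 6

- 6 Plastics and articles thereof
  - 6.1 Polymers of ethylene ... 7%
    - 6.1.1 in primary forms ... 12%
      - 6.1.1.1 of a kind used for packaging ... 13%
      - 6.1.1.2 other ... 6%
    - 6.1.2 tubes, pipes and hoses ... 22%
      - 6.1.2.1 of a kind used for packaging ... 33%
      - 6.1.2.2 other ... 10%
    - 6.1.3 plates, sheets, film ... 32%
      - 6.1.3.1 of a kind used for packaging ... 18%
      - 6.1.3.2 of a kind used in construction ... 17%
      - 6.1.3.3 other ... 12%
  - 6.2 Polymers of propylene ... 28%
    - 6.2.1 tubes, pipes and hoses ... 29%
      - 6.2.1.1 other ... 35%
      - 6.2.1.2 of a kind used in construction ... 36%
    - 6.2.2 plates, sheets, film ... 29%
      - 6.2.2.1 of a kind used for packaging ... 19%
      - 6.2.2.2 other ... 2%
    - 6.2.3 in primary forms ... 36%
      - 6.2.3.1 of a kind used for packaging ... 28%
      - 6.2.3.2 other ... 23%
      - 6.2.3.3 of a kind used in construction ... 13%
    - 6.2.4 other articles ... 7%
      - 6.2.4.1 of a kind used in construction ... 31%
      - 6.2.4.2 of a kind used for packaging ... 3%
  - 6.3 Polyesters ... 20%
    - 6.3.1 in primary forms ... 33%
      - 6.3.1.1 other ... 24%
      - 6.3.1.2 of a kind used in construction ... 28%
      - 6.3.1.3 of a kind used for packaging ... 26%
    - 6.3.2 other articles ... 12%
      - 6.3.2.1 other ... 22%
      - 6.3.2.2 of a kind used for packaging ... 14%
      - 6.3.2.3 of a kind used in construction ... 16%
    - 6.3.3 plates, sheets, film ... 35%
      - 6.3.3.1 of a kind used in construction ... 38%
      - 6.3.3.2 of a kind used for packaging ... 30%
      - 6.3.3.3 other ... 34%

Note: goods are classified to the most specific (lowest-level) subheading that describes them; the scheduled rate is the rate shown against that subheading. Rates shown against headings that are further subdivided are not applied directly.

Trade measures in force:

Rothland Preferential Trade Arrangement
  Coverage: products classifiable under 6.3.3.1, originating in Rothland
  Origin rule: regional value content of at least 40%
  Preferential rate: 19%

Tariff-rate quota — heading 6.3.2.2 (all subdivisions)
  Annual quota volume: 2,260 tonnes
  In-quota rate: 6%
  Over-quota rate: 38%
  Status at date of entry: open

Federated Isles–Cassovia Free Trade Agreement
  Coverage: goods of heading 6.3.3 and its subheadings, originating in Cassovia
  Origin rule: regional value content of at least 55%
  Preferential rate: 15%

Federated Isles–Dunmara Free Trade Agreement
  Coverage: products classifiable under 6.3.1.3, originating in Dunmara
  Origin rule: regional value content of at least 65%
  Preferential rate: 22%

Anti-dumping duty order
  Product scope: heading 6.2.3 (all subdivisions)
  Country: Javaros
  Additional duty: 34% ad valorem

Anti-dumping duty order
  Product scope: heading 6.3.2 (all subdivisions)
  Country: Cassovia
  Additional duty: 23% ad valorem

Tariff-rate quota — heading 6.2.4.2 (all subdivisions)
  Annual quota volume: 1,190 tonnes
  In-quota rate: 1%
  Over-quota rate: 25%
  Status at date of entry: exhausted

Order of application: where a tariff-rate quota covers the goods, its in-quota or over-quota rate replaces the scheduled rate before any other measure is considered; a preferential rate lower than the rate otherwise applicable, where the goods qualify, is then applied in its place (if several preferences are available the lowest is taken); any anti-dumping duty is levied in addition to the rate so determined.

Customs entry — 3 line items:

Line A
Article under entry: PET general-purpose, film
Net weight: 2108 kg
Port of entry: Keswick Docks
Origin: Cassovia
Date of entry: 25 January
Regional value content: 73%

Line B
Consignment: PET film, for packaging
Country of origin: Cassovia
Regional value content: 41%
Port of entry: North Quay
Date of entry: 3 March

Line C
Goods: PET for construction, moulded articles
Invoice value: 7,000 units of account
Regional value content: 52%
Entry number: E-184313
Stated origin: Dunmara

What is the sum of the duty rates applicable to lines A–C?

61%

Line A: PET → 6.3; film → 6.3.3; general-purpose → 6.3.3.3. Scheduled 34%. Cassovia agreement on 6.3.3: RVC ≥ 55% → 15% available; preferential 15%. → 15%.
Line B: PET → 6.3; film → 6.3.3; for packaging → 6.3.3.2. Scheduled 30%. Cassovia agreement on 6.3.3: RVC < 55%. → 30%.
Line C: PET → 6.3; moulded articles → 6.3.2; for construction → 6.3.2.3. Scheduled 16%. Dunmara agreement on 6.3.1.3: 6.3.2.3 not covered. → 16%.
Sum: 15% + 30% + 16% = 61%.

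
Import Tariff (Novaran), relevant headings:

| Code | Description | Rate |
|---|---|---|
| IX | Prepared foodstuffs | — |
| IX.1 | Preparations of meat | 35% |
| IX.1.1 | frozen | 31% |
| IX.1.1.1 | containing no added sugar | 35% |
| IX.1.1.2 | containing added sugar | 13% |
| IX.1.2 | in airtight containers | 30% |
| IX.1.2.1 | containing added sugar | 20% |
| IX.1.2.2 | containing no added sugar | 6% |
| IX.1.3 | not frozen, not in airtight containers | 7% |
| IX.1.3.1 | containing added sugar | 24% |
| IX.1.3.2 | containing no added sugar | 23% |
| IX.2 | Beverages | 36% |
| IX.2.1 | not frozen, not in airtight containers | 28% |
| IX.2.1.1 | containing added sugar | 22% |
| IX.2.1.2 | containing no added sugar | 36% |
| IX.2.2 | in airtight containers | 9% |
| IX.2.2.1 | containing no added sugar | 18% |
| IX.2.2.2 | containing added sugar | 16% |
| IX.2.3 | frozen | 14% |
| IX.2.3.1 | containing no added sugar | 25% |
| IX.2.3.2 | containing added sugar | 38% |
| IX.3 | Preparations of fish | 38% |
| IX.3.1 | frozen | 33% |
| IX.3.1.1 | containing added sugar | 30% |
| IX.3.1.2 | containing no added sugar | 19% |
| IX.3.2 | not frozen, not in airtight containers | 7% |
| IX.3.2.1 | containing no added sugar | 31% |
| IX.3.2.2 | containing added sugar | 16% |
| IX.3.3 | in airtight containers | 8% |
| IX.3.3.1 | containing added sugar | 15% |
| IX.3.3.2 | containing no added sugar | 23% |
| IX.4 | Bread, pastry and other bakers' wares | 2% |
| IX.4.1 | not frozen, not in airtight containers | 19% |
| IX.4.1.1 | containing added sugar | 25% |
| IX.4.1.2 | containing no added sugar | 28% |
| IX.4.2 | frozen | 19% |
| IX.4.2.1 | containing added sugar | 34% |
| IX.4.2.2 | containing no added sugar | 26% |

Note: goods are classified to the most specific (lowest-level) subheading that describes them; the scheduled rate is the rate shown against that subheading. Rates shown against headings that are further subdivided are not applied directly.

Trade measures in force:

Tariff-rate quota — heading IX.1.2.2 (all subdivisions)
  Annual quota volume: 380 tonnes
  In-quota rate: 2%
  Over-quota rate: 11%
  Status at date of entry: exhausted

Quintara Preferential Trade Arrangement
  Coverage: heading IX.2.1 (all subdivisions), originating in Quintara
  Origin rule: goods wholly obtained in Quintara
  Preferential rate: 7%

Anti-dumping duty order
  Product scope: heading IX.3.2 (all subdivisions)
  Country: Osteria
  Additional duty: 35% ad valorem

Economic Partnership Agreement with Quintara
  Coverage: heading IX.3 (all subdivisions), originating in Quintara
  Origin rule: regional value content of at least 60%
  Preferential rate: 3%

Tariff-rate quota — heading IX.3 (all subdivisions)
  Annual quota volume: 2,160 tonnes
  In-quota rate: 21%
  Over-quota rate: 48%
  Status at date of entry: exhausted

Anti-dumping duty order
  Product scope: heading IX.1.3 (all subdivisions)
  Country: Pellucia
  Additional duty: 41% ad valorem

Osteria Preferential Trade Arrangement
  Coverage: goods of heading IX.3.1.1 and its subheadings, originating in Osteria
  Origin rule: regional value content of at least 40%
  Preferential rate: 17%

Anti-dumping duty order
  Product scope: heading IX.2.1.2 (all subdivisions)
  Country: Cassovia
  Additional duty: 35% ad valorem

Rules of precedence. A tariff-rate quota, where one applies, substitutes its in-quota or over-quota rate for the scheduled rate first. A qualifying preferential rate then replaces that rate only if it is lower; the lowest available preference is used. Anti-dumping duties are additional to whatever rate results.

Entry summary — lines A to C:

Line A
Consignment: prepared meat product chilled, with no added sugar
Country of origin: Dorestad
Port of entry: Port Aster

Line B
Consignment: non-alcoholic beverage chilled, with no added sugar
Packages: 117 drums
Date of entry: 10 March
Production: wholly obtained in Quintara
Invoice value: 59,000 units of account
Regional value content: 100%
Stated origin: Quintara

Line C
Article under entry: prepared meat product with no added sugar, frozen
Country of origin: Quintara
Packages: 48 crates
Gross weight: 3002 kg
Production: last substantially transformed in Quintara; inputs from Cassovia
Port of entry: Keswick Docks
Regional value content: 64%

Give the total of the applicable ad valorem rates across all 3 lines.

Line A: prepared meat product → IX.1; chilled → IX.1.3; with no added sugar → IX.1.3.2. Scheduled 23%. No special measure applies. → 23%.
Line B: non-alcoholic beverage → IX.2; chilled → IX.2.1; with no added sugar → IX.2.1.2. Scheduled 36%. Quintara agreement on IX.2.1: wholly obtained → 7% available; Quintara agreement on IX.3: IX.2.1.2 not covered; preferential 7%. → 7%.
Line C: prepared meat product → IX.1; frozen → IX.1.1; with no added sugar → IX.1.1.1. Scheduled 35%. Quintara agreement on IX.2.1: IX.1.1.1 not covered; Quintara agreement on IX.3: IX.1.1.1 not covered. → 35%.
Sum: 23% + 7% + 35% = 65%.

65%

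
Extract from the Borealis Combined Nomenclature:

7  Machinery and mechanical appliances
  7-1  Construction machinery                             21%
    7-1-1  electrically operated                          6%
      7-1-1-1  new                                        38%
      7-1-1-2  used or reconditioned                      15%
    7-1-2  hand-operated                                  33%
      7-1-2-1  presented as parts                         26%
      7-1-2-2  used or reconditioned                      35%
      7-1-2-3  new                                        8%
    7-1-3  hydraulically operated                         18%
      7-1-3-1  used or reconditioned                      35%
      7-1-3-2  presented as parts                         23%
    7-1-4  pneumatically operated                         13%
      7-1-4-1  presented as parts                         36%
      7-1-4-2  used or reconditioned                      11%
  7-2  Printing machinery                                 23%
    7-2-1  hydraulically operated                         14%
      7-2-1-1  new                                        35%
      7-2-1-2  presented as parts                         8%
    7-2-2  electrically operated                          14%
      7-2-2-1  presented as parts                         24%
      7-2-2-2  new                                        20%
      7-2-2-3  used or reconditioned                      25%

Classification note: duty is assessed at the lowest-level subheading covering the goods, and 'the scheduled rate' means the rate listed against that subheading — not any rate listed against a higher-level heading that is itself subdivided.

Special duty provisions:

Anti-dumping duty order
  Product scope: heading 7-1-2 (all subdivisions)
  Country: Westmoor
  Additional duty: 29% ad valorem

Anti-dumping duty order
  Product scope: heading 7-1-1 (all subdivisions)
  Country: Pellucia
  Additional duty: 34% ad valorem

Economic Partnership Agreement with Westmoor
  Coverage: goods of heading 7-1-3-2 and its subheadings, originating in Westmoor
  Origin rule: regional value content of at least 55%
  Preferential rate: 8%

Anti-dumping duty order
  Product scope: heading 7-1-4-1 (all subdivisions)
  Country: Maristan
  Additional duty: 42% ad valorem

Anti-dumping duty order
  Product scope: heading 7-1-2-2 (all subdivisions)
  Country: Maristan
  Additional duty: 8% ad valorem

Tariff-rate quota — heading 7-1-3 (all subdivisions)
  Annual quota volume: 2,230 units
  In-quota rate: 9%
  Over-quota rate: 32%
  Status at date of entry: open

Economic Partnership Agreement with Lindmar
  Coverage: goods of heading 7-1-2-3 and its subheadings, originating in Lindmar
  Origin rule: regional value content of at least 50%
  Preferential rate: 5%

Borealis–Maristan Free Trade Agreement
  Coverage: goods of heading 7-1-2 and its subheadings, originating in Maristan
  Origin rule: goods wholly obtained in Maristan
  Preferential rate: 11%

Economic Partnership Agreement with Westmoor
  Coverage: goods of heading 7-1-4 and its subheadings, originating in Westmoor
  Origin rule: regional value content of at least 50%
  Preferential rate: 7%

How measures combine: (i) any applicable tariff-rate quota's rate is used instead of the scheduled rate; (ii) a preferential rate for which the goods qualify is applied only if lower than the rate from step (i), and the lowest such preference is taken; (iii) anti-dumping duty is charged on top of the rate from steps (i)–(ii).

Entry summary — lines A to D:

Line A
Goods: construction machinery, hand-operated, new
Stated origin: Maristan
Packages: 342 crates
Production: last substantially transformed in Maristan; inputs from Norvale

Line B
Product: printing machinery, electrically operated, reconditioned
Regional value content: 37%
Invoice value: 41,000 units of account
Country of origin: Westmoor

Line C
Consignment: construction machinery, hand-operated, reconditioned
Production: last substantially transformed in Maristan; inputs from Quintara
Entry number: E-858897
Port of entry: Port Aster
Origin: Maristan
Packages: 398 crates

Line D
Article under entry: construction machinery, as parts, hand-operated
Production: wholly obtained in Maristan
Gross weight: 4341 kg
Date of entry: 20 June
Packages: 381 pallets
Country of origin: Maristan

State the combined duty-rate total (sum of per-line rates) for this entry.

Line A: construction → 7-1; hand-operated → 7-1-2; new → 7-1-2-3. Scheduled 8%. Maristan agreement on 7-1-2: not wholly obtained. → 8%.
Line B: printing → 7-2; electrically operated → 7-2-2; reconditioned → 7-2-2-3. Scheduled 25%. Westmoor agreement on 7-1-3-2: 7-2-2-3 not covered; Westmoor agreement on 7-1-4: 7-2-2-3 not covered. → 25%.
Line C: construction → 7-1; hand-operated → 7-1-2; reconditioned → 7-1-2-2. Scheduled 35%. Maristan agreement on 7-1-2: not wholly obtained; anti-dumping (Maristan, 7-1-2-2): +8%; total 35% + 8% = 43%. → 43%.
Line D: construction → 7-1; hand-operated → 7-1-2; as parts → 7-1-2-1. Scheduled 26%. Maristan agreement on 7-1-2: wholly obtained → 11% available; preferential 11%. → 11%.
Sum: 8% + 25% + 43% + 11% = 87%.

87%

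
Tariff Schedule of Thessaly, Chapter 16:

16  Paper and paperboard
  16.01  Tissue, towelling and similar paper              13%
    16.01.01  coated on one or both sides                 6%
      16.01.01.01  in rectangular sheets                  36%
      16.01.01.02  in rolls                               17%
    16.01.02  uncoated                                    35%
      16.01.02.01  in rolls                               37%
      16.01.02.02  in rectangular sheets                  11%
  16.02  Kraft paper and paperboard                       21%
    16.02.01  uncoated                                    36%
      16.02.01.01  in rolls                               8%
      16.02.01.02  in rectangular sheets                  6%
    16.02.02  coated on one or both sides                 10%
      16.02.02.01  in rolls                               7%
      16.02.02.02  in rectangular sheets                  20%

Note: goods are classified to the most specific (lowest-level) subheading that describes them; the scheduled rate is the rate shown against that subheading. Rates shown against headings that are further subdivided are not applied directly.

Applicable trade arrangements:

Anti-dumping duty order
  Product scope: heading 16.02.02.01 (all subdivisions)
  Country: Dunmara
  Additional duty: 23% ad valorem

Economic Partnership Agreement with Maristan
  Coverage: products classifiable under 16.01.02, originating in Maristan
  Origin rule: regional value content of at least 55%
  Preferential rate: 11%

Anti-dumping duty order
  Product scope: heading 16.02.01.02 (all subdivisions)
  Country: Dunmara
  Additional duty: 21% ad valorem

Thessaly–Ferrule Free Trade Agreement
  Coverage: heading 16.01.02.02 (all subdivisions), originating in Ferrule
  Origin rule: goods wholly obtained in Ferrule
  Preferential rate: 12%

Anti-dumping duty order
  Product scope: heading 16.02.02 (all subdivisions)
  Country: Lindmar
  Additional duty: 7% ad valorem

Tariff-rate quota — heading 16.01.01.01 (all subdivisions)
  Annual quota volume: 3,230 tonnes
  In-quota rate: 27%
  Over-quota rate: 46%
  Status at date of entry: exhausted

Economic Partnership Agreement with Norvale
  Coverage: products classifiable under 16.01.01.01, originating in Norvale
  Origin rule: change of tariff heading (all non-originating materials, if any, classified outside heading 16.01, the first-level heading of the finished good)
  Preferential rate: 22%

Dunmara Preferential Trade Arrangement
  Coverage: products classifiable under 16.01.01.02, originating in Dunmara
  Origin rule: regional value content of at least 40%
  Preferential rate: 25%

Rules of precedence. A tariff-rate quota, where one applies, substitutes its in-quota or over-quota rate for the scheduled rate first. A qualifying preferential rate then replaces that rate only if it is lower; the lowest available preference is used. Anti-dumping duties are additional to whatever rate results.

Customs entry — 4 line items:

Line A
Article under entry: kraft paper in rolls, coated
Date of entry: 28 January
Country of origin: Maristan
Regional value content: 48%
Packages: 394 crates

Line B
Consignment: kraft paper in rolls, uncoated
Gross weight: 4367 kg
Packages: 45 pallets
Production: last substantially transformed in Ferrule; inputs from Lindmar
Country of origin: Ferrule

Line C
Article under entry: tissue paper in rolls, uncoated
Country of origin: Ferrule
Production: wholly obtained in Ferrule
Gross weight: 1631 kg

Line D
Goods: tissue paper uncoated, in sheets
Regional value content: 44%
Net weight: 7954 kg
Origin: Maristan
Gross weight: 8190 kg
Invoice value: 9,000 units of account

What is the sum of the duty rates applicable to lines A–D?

63%

Line A: kraft paper → 16.02; coated → 16.02.02; in rolls → 16.02.02.01. Scheduled 7%. Maristan agreement on 16.01.02: 16.02.02.01 not covered. → 7%.
Line B: kraft paper → 16.02; uncoated → 16.02.01; in rolls → 16.02.01.01. Scheduled 8%. Ferrule agreement on 16.01.02.02: 16.02.01.01 not covered. → 8%.
Line C: tissue paper → 16.01; uncoated → 16.01.02; in rolls → 16.01.02.01. Scheduled 37%. Ferrule agreement on 16.01.02.02: 16.01.02.01 not covered. → 37%.
Line D: tissue paper → 16.01; uncoated → 16.01.02; in sheets → 16.01.02.02. Scheduled 11%. Maristan agreement on 16.01.02: RVC < 55%. → 11%.
Sum: 7% + 8% + 37% + 11% = 63%.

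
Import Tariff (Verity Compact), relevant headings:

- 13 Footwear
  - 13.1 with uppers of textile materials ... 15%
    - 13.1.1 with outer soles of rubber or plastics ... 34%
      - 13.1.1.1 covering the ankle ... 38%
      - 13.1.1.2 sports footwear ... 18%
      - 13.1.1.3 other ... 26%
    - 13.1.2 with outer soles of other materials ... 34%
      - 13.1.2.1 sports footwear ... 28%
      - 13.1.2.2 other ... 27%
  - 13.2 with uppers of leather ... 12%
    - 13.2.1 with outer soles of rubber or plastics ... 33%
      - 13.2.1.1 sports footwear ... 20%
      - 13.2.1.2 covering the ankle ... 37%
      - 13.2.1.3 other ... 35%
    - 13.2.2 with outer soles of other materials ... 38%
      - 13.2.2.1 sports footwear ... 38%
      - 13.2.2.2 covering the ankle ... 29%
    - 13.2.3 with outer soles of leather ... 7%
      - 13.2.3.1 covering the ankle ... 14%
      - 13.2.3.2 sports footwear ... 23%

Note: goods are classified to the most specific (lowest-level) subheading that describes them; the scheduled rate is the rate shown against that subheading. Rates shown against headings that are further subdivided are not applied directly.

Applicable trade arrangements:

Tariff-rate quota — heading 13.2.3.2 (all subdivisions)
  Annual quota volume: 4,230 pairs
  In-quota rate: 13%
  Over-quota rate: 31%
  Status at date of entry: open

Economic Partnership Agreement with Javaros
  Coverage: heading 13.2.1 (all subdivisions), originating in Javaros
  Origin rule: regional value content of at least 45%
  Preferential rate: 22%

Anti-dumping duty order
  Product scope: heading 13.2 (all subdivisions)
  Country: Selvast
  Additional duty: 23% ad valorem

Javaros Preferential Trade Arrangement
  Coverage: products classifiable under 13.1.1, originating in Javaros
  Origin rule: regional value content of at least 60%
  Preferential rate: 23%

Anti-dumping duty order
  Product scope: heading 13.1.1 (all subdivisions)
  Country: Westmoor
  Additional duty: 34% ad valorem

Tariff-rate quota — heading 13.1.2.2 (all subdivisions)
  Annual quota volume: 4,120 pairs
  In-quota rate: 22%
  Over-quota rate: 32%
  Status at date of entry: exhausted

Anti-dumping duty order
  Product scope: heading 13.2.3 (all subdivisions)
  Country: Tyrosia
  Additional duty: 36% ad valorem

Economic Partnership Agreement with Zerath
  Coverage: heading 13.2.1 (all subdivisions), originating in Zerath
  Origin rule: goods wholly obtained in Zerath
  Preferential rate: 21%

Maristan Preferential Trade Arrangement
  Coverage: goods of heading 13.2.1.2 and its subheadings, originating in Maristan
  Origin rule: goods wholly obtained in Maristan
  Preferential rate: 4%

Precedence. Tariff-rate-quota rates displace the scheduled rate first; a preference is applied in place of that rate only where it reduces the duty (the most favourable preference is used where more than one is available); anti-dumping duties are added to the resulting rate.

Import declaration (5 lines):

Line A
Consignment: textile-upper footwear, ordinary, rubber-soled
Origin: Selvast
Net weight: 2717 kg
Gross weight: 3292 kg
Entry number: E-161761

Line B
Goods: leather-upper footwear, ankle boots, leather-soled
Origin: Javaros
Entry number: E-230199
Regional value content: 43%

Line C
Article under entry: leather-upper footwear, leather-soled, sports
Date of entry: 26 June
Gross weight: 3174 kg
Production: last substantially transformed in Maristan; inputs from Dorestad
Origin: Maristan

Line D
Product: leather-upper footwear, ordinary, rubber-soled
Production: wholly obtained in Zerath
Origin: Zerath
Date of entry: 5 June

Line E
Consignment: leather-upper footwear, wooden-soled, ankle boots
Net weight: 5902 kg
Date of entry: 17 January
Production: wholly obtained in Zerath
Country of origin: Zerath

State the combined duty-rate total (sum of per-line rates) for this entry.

103%

Line A: textile-upper → 13.1; rubber-soled → 13.1.1; ordinary → 13.1.1.3. Scheduled 26%. No special measure applies. → 26%.
Line B: leather-upper → 13.2; leather-soled → 13.2.3; ankle boots → 13.2.3.1. Scheduled 14%. Javaros agreement on 13.2.1: 13.2.3.1 not covered; Javaros agreement on 13.1.1: 13.2.3.1 not covered. → 14%.
Line C: leather-upper → 13.2; leather-soled → 13.2.3; sports → 13.2.3.2. Scheduled 23%. quota on 13.2.3.2 open → in-quota 13%; Maristan agreement on 13.2.1.2: 13.2.3.2 not covered. → 13%.
Line D: leather-upper → 13.2; rubber-soled → 13.2.1; ordinary → 13.2.1.3. Scheduled 35%. Zerath agreement on 13.2.1: wholly obtained → 21% available; preferential 21%. → 21%.
Line E: leather-upper → 13.2; wooden-soled → 13.2.2; ankle boots → 13.2.2.2. Scheduled 29%. Zerath agreement on 13.2.1: 13.2.2.2 not covered. → 29%.
Sum: 26% + 14% + 13% + 21% + 29% = 103%.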